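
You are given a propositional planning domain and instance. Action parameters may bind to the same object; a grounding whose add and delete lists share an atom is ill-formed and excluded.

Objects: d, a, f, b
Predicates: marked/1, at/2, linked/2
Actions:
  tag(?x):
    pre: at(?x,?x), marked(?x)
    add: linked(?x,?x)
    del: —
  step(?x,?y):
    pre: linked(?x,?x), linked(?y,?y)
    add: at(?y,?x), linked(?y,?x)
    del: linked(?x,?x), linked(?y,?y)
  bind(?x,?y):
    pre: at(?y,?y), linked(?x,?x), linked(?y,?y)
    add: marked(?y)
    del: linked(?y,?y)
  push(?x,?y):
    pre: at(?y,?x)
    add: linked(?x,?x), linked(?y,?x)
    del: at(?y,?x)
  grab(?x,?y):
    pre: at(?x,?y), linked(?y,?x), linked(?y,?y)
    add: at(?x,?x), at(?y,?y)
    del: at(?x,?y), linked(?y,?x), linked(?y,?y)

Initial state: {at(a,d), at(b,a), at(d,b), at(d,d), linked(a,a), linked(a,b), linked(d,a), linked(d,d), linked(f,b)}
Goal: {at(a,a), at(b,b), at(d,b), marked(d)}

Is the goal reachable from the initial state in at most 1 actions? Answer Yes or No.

1. bind(d,d)  →  {at(a,d), at(b,a), at(d,b), at(d,d), linked(a,a), linked(a,b), linked(d,a), linked(f,b), marked(d)}
2. grab(b,a)  →  {at(a,a), at(a,d), at(b,b), at(d,b), at(d,d), linked(d,a), linked(f,b), marked(d)}
optimal plan length = 2; 2 > 1

No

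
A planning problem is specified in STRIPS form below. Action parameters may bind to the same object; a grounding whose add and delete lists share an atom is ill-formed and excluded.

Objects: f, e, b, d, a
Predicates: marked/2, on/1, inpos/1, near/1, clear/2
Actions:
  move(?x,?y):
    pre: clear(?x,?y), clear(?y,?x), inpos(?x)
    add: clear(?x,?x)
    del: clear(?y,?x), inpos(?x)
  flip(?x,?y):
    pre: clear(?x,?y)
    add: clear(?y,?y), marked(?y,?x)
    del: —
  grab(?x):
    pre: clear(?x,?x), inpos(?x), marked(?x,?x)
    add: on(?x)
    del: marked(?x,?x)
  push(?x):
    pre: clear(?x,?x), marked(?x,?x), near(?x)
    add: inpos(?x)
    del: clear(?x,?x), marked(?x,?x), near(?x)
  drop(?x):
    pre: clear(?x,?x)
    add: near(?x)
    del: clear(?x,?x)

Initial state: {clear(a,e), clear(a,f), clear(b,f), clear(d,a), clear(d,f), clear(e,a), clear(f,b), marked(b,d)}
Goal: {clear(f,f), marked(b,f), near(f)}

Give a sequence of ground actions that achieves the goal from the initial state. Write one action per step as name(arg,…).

flip(f,b); flip(b,f); drop(f); flip(b,f)

1. flip(f,b)  →  {clear(a,e), clear(a,f), clear(b,b), clear(b,f), clear(d,a), clear(d,f), clear(e,a), clear(f,b), marked(b,d), marked(b,f)}
2. flip(b,f)  →  {clear(a,e), clear(a,f), clear(b,b), clear(b,f), clear(d,a), clear(d,f), clear(e,a), clear(f,b), clear(f,f), marked(b,d), marked(b,f), marked(f,b)}
3. drop(f)  →  {clear(a,e), clear(a,f), clear(b,b), clear(b,f), clear(d,a), clear(d,f), clear(e,a), clear(f,b), marked(b,d), marked(b,f), marked(f,b), near(f)}
4. flip(b,f)  →  {clear(a,e), clear(a,f), clear(b,b), clear(b,f), clear(d,a), clear(d,f), clear(e,a), clear(f,b), clear(f,f), marked(b,d), marked(b,f), marked(f,b), near(f)}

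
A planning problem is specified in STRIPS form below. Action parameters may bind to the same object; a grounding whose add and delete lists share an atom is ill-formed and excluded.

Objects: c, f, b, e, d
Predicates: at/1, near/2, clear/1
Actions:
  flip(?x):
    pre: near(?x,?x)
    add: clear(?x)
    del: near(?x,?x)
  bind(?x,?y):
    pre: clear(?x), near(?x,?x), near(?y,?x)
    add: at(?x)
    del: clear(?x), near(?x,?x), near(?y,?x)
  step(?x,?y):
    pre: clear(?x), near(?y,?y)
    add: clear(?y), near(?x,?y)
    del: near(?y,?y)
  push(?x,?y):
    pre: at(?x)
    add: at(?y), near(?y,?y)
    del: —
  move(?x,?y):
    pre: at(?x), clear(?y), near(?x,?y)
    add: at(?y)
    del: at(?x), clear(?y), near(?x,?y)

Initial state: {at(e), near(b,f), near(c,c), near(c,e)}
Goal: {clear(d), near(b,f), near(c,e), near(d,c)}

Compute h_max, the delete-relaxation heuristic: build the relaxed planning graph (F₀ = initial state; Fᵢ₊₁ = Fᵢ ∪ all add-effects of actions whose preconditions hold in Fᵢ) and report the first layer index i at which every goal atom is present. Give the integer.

3

F0 = init (4 atoms)
F1 = F0 ∪ {at(b), at(c), at(d), at(f), clear(c), near(b,b), near(d,d), near(e,e), near(f,f)}  (13 atoms)
F2 = F1 ∪ {clear(b), clear(d), clear(e), clear(f), near(c,b), near(c,d), near(c,f)}  (20 atoms)
F3 = F2 ∪ {near(b,c), near(b,d), near(b,e), near(d,b), near(d,c), near(d,e), near(d,f), near(e,b), near(e,c), near(e,d), near(e,f), near(f,b), near(f,c), near(f,d), near(f,e)}  (35 atoms)
goal ⊆ F3  ⇒  h_max = 3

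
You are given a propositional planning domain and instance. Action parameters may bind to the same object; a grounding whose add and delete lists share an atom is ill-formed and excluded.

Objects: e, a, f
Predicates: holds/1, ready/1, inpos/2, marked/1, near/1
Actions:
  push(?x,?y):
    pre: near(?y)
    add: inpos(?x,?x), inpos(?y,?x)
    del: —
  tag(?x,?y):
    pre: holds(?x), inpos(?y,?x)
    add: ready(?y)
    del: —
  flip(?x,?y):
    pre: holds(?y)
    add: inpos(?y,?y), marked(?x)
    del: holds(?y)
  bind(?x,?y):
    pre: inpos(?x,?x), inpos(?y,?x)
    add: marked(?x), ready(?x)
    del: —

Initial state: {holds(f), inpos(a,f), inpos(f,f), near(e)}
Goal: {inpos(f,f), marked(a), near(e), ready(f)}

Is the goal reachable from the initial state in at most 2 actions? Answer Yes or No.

Yes

1. tag(f,f)  →  {holds(f), inpos(a,f), inpos(f,f), near(e), ready(f)}
2. flip(a,f)  →  {inpos(a,f), inpos(f,f), marked(a), near(e), ready(f)}
optimal plan length = 2; 2 ≤ 2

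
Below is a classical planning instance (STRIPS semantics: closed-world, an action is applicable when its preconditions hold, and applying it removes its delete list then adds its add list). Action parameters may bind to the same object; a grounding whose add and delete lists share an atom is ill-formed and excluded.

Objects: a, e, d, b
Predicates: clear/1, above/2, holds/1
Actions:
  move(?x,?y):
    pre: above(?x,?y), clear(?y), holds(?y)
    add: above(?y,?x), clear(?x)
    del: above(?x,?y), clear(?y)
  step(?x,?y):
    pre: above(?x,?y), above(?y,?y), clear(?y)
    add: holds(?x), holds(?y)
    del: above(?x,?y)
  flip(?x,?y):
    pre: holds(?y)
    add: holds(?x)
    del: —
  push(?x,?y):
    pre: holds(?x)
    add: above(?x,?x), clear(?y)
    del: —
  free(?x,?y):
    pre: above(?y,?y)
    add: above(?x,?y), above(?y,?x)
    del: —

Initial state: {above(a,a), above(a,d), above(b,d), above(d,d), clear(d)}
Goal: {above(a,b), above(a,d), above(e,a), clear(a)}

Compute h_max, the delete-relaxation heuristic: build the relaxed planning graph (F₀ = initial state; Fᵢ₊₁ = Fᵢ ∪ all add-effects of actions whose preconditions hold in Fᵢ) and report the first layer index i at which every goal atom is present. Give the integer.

2

F0 = init (5 atoms)
F1 = F0 ∪ {above(a,b), above(a,e), above(b,a), above(d,a), above(d,b), above(d,e), above(e,a), above(e,d), holds(a), holds(b), holds(d)}  (16 atoms)
F2 = F1 ∪ {above(b,b), clear(a), clear(b), clear(e), holds(e)}  (21 atoms)
goal ⊆ F2  ⇒  h_max = 2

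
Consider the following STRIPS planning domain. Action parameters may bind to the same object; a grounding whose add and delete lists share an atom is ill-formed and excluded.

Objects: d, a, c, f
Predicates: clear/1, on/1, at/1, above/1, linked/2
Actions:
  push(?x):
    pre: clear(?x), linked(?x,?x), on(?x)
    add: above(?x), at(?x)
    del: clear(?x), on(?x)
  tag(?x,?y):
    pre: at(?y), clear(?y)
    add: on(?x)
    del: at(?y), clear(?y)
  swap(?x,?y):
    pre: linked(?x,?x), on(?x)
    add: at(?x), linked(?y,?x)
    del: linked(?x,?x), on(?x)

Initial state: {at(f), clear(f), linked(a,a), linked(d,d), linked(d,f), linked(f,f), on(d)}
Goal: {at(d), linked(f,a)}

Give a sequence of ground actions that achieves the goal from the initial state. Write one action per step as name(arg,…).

tag(a,f); swap(d,a); swap(a,f)

1. tag(a,f)  →  {linked(a,a), linked(d,d), linked(d,f), linked(f,f), on(a), on(d)}
2. swap(d,a)  →  {at(d), linked(a,a), linked(a,d), linked(d,f), linked(f,f), on(a)}
3. swap(a,f)  →  {at(a), at(d), linked(a,d), linked(d,f), linked(f,a), linked(f,f)}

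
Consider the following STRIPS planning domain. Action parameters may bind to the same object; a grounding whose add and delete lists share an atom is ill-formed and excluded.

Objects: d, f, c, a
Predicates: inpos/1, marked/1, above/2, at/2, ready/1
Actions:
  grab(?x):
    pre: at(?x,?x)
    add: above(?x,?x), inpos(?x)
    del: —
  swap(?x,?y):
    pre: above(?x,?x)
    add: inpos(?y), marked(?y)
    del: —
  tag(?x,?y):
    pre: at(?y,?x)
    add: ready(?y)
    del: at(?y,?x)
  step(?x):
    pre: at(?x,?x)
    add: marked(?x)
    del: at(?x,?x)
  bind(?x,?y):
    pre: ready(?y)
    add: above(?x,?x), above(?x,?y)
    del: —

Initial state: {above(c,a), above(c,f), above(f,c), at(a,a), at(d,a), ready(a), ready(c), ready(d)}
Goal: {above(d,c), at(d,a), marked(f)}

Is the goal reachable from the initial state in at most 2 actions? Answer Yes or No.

1. bind(d,c)  →  {above(c,a), above(c,f), above(d,c), above(d,d), above(f,c), at(a,a), at(d,a), ready(a), ready(c), ready(d)}
2. swap(d,f)  →  {above(c,a), above(c,f), above(d,c), above(d,d), above(f,c), at(a,a), at(d,a), inpos(f), marked(f), ready(a), ready(c), ready(d)}
optimal plan length = 2; 2 ≤ 2

Yes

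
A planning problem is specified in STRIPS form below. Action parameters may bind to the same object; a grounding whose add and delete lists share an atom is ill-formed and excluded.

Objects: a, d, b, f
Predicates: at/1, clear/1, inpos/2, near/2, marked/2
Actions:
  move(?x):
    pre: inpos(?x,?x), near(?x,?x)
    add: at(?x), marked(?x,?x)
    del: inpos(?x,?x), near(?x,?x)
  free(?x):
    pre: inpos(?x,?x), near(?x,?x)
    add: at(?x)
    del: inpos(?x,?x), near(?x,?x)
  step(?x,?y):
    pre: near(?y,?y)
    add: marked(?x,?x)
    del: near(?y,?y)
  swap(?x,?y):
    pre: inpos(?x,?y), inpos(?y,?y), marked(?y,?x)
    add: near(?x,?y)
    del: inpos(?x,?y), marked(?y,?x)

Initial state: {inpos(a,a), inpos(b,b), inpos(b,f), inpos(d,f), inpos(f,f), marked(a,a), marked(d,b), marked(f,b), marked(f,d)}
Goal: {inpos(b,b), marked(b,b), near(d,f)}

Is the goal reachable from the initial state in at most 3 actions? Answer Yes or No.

Yes

1. swap(a,a)  →  {inpos(b,b), inpos(b,f), inpos(d,f), inpos(f,f), marked(d,b), marked(f,b), marked(f,d), near(a,a)}
2. step(b,a)  →  {inpos(b,b), inpos(b,f), inpos(d,f), inpos(f,f), marked(b,b), marked(d,b), marked(f,b), marked(f,d)}
3. swap(d,f)  →  {inpos(b,b), inpos(b,f), inpos(f,f), marked(b,b), marked(d,b), marked(f,b), near(d,f)}
optimal plan length = 3; 3 ≤ 3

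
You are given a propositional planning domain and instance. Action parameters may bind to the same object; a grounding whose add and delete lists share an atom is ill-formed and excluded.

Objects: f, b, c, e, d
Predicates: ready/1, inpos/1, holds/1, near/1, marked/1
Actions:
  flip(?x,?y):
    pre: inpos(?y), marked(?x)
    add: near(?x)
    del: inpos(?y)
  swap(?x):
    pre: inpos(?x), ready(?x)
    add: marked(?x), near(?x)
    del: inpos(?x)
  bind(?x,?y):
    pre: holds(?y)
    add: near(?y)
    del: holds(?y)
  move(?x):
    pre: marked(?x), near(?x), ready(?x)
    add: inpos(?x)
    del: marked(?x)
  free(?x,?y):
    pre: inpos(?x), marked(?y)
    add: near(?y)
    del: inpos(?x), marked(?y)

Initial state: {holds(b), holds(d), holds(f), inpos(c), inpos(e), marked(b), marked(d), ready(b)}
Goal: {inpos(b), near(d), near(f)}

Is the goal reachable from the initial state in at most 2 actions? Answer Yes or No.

1. flip(b,c)  →  {holds(b), holds(d), holds(f), inpos(e), marked(b), marked(d), near(b), ready(b)}
2. flip(d,e)  →  {holds(b), holds(d), holds(f), marked(b), marked(d), near(b), near(d), ready(b)}
3. bind(f,f)  →  {holds(b), holds(d), marked(b), marked(d), near(b), near(d), near(f), ready(b)}
4. move(b)  →  {holds(b), holds(d), inpos(b), marked(d), near(b), near(d), near(f), ready(b)}
optimal plan length = 4; 4 > 2

No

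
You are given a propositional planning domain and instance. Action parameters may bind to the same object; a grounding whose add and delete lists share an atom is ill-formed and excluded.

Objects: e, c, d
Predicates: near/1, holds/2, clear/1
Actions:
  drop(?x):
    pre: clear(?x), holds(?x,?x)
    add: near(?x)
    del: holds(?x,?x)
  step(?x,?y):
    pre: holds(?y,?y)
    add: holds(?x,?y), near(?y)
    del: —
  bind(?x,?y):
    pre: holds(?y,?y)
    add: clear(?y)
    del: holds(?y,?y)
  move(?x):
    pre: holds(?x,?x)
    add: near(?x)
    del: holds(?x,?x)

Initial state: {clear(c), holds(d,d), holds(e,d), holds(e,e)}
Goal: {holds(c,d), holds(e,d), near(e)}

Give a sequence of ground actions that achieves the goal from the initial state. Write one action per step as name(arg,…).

1. step(e,e)  →  {clear(c), holds(d,d), holds(e,d), holds(e,e), near(e)}
2. step(c,d)  →  {clear(c), holds(c,d), holds(d,d), holds(e,d), holds(e,e), near(d), near(e)}

step(e,e); step(c,d)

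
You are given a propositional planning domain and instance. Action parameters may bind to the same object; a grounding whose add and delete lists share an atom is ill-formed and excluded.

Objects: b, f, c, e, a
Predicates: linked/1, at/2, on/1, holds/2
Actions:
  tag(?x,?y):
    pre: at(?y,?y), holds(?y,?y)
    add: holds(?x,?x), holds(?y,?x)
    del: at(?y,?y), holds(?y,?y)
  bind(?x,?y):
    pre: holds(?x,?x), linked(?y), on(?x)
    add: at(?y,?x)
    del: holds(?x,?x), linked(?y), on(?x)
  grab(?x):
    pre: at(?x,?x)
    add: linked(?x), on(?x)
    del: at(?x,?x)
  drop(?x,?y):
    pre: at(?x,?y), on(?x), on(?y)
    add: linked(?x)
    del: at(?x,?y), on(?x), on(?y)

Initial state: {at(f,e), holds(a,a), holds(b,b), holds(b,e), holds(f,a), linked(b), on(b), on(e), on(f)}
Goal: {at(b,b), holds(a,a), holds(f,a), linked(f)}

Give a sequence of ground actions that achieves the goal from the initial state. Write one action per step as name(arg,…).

bind(b,b); drop(f,e)

1. bind(b,b)  →  {at(b,b), at(f,e), holds(a,a), holds(b,e), holds(f,a), on(e), on(f)}
2. drop(f,e)  →  {at(b,b), holds(a,a), holds(b,e), holds(f,a), linked(f)}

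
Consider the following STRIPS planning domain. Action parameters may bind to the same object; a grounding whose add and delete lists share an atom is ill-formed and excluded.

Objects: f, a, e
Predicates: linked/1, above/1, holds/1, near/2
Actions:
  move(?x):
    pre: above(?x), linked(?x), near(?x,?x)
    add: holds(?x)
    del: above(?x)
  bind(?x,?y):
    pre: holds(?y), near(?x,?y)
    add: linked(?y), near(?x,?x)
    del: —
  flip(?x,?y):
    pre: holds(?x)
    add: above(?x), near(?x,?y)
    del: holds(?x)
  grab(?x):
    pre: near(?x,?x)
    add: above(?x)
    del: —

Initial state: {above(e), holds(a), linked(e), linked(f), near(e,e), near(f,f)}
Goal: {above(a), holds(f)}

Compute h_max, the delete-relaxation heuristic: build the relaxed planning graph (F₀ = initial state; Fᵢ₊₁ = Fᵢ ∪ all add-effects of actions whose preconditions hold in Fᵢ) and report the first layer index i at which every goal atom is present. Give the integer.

F0 = init (6 atoms)
F1 = F0 ∪ {above(a), above(f), holds(e), near(a,a), near(a,e), near(a,f)}  (12 atoms)
F2 = F1 ∪ {holds(f), linked(a), near(e,a), near(e,f)}  (16 atoms)
goal ⊆ F2  ⇒  h_max = 2

2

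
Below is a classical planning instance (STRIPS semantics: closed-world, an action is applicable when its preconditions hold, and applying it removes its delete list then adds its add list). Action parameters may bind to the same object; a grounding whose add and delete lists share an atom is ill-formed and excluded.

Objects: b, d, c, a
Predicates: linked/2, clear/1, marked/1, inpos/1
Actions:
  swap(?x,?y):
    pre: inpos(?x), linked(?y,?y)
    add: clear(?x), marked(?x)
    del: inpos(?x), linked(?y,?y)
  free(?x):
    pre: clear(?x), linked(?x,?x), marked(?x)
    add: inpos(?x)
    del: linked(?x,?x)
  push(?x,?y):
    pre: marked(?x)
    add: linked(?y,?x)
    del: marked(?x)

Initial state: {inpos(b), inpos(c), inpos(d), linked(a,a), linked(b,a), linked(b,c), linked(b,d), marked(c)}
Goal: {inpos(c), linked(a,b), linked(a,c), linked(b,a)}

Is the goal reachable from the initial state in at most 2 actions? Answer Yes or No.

No

1. swap(b,a)  →  {clear(b), inpos(c), inpos(d), linked(b,a), linked(b,c), linked(b,d), marked(b), marked(c)}
2. push(b,a)  →  {clear(b), inpos(c), inpos(d), linked(a,b), linked(b,a), linked(b,c), linked(b,d), marked(c)}
3. push(c,a)  →  {clear(b), inpos(c), inpos(d), linked(a,b), linked(a,c), linked(b,a), linked(b,c), linked(b,d)}
optimal plan length = 3; 3 > 2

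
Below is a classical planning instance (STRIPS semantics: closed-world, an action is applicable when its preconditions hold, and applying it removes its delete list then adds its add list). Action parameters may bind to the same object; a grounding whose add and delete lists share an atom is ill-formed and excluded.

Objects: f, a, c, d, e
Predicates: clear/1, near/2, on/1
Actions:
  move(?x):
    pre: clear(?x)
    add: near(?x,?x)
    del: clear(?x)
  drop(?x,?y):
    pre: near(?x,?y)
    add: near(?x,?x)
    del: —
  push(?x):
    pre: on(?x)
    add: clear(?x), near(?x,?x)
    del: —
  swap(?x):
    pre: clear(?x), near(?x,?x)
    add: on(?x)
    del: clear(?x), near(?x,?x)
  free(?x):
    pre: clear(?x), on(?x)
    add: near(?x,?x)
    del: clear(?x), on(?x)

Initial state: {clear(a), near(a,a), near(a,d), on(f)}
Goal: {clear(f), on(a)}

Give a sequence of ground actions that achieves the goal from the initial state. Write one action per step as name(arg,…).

1. push(f)  →  {clear(a), clear(f), near(a,a), near(a,d), near(f,f), on(f)}
2. swap(a)  →  {clear(f), near(a,d), near(f,f), on(a), on(f)}

push(f); swap(a)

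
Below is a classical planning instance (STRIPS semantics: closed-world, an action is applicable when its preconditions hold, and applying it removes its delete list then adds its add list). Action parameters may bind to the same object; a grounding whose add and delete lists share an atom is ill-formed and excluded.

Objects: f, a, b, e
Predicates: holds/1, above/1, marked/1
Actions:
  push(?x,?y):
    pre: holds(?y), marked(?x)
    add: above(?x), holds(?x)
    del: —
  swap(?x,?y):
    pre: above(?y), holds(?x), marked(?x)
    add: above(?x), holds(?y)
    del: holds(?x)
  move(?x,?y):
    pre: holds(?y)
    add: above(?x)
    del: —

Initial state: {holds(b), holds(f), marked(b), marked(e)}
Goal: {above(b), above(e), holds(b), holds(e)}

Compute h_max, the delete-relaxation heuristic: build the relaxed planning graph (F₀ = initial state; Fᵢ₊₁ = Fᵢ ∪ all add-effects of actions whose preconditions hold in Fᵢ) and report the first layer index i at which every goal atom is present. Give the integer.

F0 = init (4 atoms)
F1 = F0 ∪ {above(a), above(b), above(e), above(f), holds(e)}  (9 atoms)
goal ⊆ F1  ⇒  h_max = 1

1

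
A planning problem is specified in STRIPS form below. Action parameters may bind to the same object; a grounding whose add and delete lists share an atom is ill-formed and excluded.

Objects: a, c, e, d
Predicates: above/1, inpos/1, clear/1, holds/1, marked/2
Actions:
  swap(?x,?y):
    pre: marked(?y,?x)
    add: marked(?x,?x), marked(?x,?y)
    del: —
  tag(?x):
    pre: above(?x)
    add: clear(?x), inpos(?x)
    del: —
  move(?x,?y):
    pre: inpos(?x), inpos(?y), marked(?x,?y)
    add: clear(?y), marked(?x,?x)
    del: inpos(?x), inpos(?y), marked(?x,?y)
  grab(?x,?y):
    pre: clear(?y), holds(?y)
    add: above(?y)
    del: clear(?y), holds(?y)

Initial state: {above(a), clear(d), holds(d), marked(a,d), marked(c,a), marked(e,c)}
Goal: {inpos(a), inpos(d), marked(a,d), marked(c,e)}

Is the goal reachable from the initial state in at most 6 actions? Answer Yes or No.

Yes

1. swap(c,e)  →  {above(a), clear(d), holds(d), marked(a,d), marked(c,a), marked(c,c), marked(c,e), marked(e,c)}
2. tag(a)  →  {above(a), clear(a), clear(d), holds(d), inpos(a), marked(a,d), marked(c,a), marked(c,c), marked(c,e), marked(e,c)}
3. grab(a,d)  →  {above(a), above(d), clear(a), inpos(a), marked(a,d), marked(c,a), marked(c,c), marked(c,e), marked(e,c)}
4. tag(d)  →  {above(a), above(d), clear(a), clear(d), inpos(a), inpos(d), marked(a,d), marked(c,a), marked(c,c), marked(c,e), marked(e,c)}
optimal plan length = 4; 4 ≤ 6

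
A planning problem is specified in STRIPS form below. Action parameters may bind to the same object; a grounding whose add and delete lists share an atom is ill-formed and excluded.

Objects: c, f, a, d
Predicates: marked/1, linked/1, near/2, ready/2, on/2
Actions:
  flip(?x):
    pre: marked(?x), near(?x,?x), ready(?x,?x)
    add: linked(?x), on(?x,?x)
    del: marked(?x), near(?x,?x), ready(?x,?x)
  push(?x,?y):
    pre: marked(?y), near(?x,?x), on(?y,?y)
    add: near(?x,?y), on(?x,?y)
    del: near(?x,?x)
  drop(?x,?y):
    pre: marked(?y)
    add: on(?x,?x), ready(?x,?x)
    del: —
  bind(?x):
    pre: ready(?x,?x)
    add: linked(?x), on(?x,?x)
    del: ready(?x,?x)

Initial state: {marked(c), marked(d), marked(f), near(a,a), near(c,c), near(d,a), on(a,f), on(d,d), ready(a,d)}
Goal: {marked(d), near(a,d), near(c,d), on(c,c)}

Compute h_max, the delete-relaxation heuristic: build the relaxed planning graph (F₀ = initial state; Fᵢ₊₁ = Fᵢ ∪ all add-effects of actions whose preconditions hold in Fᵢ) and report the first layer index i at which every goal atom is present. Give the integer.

F0 = init (9 atoms)
F1 = F0 ∪ {near(a,d), near(c,d), on(a,a), on(a,d), on(c,c), on(c,d), on(f,f), ready(a,a), ready(c,c), ready(d,d), ready(f,f)}  (20 atoms)
goal ⊆ F1  ⇒  h_max = 1

1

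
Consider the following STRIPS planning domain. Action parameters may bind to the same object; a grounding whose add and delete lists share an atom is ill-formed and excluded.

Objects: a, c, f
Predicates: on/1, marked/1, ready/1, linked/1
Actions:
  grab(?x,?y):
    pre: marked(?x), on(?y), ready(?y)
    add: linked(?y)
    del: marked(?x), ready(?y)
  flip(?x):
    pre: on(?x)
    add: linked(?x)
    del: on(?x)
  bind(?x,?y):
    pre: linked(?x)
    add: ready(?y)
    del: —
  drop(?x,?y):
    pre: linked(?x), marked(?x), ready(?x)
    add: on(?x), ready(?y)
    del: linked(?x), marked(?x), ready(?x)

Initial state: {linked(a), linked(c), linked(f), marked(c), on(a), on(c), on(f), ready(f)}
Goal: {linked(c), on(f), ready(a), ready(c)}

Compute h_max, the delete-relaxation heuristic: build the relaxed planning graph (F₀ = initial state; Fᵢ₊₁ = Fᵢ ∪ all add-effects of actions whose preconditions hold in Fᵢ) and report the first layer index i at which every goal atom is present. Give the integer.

1

F0 = init (8 atoms)
F1 = F0 ∪ {ready(a), ready(c)}  (10 atoms)
goal ⊆ F1  ⇒  h_max = 1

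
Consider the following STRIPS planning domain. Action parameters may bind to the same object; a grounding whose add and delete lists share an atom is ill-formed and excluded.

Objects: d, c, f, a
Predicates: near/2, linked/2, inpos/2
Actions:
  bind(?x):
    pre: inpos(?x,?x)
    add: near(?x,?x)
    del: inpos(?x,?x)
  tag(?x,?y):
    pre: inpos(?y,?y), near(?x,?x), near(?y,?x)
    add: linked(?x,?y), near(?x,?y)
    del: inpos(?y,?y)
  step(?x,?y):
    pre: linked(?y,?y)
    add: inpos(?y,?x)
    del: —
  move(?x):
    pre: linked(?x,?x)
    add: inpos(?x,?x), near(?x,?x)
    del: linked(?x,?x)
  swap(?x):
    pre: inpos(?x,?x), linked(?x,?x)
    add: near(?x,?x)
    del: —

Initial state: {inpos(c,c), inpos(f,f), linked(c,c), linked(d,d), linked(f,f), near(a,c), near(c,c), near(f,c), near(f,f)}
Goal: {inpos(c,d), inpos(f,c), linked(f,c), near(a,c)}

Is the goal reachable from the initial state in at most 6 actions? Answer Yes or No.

Yes

1. tag(c,f)  →  {inpos(c,c), linked(c,c), linked(c,f), linked(d,d), linked(f,f), near(a,c), near(c,c), near(c,f), near(f,c), near(f,f)}
2. tag(f,c)  →  {linked(c,c), linked(c,f), linked(d,d), linked(f,c), linked(f,f), near(a,c), near(c,c), near(c,f), near(f,c), near(f,f)}
3. step(d,c)  →  {inpos(c,d), linked(c,c), linked(c,f), linked(d,d), linked(f,c), linked(f,f), near(a,c), near(c,c), near(c,f), near(f,c), near(f,f)}
4. step(c,f)  →  {inpos(c,d), inpos(f,c), linked(c,c), linked(c,f), linked(d,d), linked(f,c), linked(f,f), near(a,c), near(c,c), near(c,f), near(f,c), near(f,f)}
optimal plan length = 4; 4 ≤ 6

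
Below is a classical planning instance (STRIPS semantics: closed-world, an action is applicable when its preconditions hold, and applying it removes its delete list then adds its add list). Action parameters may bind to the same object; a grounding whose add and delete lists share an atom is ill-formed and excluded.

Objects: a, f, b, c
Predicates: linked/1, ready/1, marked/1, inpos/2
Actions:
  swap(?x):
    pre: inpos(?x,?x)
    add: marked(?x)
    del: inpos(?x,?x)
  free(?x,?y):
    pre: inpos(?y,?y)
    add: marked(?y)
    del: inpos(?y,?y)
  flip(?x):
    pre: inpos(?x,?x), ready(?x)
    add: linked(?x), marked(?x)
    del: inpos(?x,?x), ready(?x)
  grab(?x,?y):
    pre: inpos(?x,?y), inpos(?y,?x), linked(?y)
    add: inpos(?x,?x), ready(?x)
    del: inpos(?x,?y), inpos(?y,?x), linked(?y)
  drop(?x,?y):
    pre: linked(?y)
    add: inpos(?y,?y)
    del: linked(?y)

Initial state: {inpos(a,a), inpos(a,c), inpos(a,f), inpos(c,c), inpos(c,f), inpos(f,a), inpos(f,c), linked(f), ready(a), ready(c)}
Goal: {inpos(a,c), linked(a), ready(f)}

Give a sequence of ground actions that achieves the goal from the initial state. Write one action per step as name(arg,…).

1. flip(a)  →  {inpos(a,c), inpos(a,f), inpos(c,c), inpos(c,f), inpos(f,a), inpos(f,c), linked(a), linked(f), marked(a), ready(c)}
2. flip(c)  →  {inpos(a,c), inpos(a,f), inpos(c,f), inpos(f,a), inpos(f,c), linked(a), linked(c), linked(f), marked(a), marked(c)}
3. grab(f,c)  →  {inpos(a,c), inpos(a,f), inpos(f,a), inpos(f,f), linked(a), linked(f), marked(a), marked(c), ready(f)}

flip(a); flip(c); grab(f,c)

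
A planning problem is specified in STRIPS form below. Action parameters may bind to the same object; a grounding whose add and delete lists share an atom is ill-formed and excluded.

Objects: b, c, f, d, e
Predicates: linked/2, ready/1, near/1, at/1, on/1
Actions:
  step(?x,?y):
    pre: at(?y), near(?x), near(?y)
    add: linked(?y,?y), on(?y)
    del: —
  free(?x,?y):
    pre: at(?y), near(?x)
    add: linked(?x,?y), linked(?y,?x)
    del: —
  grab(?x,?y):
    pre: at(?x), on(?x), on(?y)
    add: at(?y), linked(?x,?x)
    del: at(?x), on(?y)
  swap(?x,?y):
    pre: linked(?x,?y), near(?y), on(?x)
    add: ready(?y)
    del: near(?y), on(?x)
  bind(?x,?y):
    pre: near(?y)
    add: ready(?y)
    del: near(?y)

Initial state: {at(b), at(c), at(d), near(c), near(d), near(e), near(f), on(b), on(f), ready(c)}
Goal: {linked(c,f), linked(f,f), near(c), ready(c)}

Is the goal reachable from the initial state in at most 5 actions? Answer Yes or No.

Yes

1. free(f,c)  →  {at(b), at(c), at(d), linked(c,f), linked(f,c), near(c), near(d), near(e), near(f), on(b), on(f), ready(c)}
2. grab(b,f)  →  {at(c), at(d), at(f), linked(b,b), linked(c,f), linked(f,c), near(c), near(d), near(e), near(f), on(b), ready(c)}
3. step(c,f)  →  {at(c), at(d), at(f), linked(b,b), linked(c,f), linked(f,c), linked(f,f), near(c), near(d), near(e), near(f), on(b), on(f), ready(c)}
optimal plan length = 3; 3 ≤ 5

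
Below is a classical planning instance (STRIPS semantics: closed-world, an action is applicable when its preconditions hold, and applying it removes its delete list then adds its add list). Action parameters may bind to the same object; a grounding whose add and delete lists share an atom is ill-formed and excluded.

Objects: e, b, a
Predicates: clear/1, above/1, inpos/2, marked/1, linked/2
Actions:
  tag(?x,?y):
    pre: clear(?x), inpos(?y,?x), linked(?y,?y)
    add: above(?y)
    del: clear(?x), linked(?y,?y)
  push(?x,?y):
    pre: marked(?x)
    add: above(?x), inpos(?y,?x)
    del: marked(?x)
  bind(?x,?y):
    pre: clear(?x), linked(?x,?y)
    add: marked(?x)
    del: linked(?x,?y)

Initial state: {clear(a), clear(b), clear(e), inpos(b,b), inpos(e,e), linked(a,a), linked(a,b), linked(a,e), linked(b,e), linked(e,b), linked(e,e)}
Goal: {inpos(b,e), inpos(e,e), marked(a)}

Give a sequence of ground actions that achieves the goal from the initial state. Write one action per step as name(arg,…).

bind(e,e); push(e,b); bind(a,e)

1. bind(e,e)  →  {clear(a), clear(b), clear(e), inpos(b,b), inpos(e,e), linked(a,a), linked(a,b), linked(a,e), linked(b,e), linked(e,b), marked(e)}
2. push(e,b)  →  {above(e), clear(a), clear(b), clear(e), inpos(b,b), inpos(b,e), inpos(e,e), linked(a,a), linked(a,b), linked(a,e), linked(b,e), linked(e,b)}
3. bind(a,e)  →  {above(e), clear(a), clear(b), clear(e), inpos(b,b), inpos(b,e), inpos(e,e), linked(a,a), linked(a,b), linked(b,e), linked(e,b), marked(a)}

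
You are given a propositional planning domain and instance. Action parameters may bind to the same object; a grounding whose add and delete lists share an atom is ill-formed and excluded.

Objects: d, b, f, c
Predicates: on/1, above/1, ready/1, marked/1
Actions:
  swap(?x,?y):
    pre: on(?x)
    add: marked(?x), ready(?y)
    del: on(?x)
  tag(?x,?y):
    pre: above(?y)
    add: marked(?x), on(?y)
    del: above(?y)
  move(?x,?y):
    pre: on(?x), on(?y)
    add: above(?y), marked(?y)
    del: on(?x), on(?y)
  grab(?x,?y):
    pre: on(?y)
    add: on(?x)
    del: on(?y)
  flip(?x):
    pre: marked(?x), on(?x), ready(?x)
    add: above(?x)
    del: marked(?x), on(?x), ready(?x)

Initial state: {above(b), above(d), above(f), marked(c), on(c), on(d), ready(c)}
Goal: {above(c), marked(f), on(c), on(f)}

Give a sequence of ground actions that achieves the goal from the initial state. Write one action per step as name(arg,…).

1. tag(f,f)  →  {above(b), above(d), marked(c), marked(f), on(c), on(d), on(f), ready(c)}
2. move(c,c)  →  {above(b), above(c), above(d), marked(c), marked(f), on(d), on(f), ready(c)}
3. grab(c,d)  →  {above(b), above(c), above(d), marked(c), marked(f), on(c), on(f), ready(c)}

tag(f,f); move(c,c); grab(c,d)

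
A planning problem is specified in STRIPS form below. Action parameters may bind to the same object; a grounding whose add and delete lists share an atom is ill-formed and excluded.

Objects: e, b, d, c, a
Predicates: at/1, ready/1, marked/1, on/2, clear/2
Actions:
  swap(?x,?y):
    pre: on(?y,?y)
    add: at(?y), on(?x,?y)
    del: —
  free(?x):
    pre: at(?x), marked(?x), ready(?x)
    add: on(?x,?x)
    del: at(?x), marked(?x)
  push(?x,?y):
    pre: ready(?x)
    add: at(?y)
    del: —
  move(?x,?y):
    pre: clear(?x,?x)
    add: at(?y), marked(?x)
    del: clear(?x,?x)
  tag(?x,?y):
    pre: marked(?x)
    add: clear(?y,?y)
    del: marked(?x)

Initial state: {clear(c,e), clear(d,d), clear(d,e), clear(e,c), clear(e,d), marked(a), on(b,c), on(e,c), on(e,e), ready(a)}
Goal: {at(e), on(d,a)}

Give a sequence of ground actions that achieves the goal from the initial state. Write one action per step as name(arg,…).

1. swap(e,e)  →  {at(e), clear(c,e), clear(d,d), clear(d,e), clear(e,c), clear(e,d), marked(a), on(b,c), on(e,c), on(e,e), ready(a)}
2. push(a,a)  →  {at(a), at(e), clear(c,e), clear(d,d), clear(d,e), clear(e,c), clear(e,d), marked(a), on(b,c), on(e,c), on(e,e), ready(a)}
3. free(a)  →  {at(e), clear(c,e), clear(d,d), clear(d,e), clear(e,c), clear(e,d), on(a,a), on(b,c), on(e,c), on(e,e), ready(a)}
4. swap(d,a)  →  {at(a), at(e), clear(c,e), clear(d,d), clear(d,e), clear(e,c), clear(e,d), on(a,a), on(b,c), on(d,a), on(e,c), on(e,e), ready(a)}

swap(e,e); push(a,a); free(a); swap(d,a)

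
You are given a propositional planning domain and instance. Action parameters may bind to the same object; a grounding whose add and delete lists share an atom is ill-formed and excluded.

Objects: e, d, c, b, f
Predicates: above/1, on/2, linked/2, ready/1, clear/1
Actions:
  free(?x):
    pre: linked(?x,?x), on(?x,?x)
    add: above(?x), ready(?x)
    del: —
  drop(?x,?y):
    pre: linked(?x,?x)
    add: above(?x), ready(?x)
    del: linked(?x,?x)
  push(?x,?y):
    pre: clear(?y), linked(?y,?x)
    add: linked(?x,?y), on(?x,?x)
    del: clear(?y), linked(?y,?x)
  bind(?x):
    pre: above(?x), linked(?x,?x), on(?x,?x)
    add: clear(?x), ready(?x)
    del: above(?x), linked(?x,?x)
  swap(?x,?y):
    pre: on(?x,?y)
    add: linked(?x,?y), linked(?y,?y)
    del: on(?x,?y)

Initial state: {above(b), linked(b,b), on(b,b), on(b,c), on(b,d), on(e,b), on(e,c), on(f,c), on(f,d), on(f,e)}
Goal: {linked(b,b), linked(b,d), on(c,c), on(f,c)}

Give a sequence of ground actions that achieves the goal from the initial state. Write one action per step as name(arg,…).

bind(b); swap(e,b); swap(b,d); swap(b,c); push(c,b)

1. bind(b)  →  {clear(b), on(b,b), on(b,c), on(b,d), on(e,b), on(e,c), on(f,c), on(f,d), on(f,e), ready(b)}
2. swap(e,b)  →  {clear(b), linked(b,b), linked(e,b), on(b,b), on(b,c), on(b,d), on(e,c), on(f,c), on(f,d), on(f,e), ready(b)}
3. swap(b,d)  →  {clear(b), linked(b,b), linked(b,d), linked(d,d), linked(e,b), on(b,b), on(b,c), on(e,c), on(f,c), on(f,d), on(f,e), ready(b)}
4. swap(b,c)  →  {clear(b), linked(b,b), linked(b,c), linked(b,d), linked(c,c), linked(d,d), linked(e,b), on(b,b), on(e,c), on(f,c), on(f,d), on(f,e), ready(b)}
5. push(c,b)  →  {linked(b,b), linked(b,d), linked(c,b), linked(c,c), linked(d,d), linked(e,b), on(b,b), on(c,c), on(e,c), on(f,c), on(f,d), on(f,e), ready(b)}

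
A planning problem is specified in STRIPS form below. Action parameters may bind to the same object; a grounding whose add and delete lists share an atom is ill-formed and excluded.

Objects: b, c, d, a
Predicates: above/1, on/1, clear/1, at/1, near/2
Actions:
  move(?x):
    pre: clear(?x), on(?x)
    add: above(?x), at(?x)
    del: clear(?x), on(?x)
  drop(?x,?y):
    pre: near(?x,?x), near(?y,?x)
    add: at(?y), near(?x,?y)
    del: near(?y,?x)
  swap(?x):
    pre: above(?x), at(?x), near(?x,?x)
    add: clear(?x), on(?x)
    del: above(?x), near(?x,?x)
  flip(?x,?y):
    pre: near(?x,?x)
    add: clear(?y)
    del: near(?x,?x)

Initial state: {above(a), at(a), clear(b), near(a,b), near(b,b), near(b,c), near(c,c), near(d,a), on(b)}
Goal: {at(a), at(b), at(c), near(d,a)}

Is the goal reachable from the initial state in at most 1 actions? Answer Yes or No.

1. drop(c,b)  →  {above(a), at(a), at(b), clear(b), near(a,b), near(b,b), near(c,b), near(c,c), near(d,a), on(b)}
2. drop(b,c)  →  {above(a), at(a), at(b), at(c), clear(b), near(a,b), near(b,b), near(b,c), near(c,c), near(d,a), on(b)}
optimal plan length = 2; 2 > 1

No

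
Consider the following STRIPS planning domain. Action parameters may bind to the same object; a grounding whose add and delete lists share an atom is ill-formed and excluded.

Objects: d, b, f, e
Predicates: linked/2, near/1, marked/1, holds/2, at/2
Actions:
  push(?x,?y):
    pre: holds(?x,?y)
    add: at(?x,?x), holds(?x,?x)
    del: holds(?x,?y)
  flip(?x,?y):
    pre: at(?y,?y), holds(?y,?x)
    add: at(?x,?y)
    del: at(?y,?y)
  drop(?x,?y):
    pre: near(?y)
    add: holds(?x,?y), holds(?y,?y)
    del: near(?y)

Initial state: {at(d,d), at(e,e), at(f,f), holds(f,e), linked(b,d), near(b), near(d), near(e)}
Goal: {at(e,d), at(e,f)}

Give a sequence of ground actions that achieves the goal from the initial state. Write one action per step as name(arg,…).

1. flip(e,f)  →  {at(d,d), at(e,e), at(e,f), holds(f,e), linked(b,d), near(b), near(d), near(e)}
2. drop(d,e)  →  {at(d,d), at(e,e), at(e,f), holds(d,e), holds(e,e), holds(f,e), linked(b,d), near(b), near(d)}
3. flip(e,d)  →  {at(e,d), at(e,e), at(e,f), holds(d,e), holds(e,e), holds(f,e), linked(b,d), near(b), near(d)}

flip(e,f); drop(d,e); flip(e,d)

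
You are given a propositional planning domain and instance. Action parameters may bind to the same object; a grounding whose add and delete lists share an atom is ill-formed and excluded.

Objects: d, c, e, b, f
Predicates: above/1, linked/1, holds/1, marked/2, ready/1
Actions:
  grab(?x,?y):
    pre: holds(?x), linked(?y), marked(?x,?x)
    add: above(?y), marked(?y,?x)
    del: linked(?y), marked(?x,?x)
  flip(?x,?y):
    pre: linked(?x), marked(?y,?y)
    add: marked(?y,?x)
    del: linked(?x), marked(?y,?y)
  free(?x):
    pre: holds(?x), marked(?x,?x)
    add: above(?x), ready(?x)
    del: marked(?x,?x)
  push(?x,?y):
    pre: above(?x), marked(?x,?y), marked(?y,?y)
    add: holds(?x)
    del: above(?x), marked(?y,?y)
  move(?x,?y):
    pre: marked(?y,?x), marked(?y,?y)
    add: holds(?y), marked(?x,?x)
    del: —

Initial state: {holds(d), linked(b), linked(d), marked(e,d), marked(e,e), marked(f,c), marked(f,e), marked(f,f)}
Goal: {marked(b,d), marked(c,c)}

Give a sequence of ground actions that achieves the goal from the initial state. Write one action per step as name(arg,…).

move(d,e); grab(d,b); move(c,f)

1. move(d,e)  →  {holds(d), holds(e), linked(b), linked(d), marked(d,d), marked(e,d), marked(e,e), marked(f,c), marked(f,e), marked(f,f)}
2. grab(d,b)  →  {above(b), holds(d), holds(e), linked(d), marked(b,d), marked(e,d), marked(e,e), marked(f,c), marked(f,e), marked(f,f)}
3. move(c,f)  →  {above(b), holds(d), holds(e), holds(f), linked(d), marked(b,d), marked(c,c), marked(e,d), marked(e,e), marked(f,c), marked(f,e), marked(f,f)}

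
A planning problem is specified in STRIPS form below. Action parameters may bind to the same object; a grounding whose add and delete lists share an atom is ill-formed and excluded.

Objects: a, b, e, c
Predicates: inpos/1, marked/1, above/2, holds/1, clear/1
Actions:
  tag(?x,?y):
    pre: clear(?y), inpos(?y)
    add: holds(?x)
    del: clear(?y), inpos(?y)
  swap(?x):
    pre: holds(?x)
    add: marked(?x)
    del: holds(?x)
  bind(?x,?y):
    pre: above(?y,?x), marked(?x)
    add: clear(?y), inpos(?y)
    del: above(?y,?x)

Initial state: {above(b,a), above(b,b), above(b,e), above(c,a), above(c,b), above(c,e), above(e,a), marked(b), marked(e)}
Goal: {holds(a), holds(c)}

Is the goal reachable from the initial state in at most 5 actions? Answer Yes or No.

Yes

1. bind(b,b)  →  {above(b,a), above(b,e), above(c,a), above(c,b), above(c,e), above(e,a), clear(b), inpos(b), marked(b), marked(e)}
2. tag(a,b)  →  {above(b,a), above(b,e), above(c,a), above(c,b), above(c,e), above(e,a), holds(a), marked(b), marked(e)}
3. bind(b,c)  →  {above(b,a), above(b,e), above(c,a), above(c,e), above(e,a), clear(c), holds(a), inpos(c), marked(b), marked(e)}
4. tag(c,c)  →  {above(b,a), above(b,e), above(c,a), above(c,e), above(e,a), holds(a), holds(c), marked(b), marked(e)}
optimal plan length = 4; 4 ≤ 5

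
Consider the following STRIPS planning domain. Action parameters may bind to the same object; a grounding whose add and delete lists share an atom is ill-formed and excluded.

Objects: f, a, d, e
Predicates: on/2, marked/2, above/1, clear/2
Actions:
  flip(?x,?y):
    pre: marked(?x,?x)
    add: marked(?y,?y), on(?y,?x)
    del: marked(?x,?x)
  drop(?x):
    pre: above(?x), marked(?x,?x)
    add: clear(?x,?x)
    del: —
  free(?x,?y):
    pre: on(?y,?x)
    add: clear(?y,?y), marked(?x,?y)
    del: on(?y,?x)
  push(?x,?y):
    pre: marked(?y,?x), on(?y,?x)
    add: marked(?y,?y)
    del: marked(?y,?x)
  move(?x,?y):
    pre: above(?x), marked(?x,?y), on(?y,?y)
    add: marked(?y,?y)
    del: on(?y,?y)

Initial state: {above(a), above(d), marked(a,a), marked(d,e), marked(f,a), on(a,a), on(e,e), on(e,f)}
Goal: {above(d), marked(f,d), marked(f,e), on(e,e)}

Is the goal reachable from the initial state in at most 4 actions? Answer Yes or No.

Yes

1. flip(a,f)  →  {above(a), above(d), marked(d,e), marked(f,a), marked(f,f), on(a,a), on(e,e), on(e,f), on(f,a)}
2. flip(f,d)  →  {above(a), above(d), marked(d,d), marked(d,e), marked(f,a), on(a,a), on(d,f), on(e,e), on(e,f), on(f,a)}
3. free(f,d)  →  {above(a), above(d), clear(d,d), marked(d,d), marked(d,e), marked(f,a), marked(f,d), on(a,a), on(e,e), on(e,f), on(f,a)}
4. free(f,e)  →  {above(a), above(d), clear(d,d), clear(e,e), marked(d,d), marked(d,e), marked(f,a), marked(f,d), marked(f,e), on(a,a), on(e,e), on(f,a)}
optimal plan length = 4; 4 ≤ 4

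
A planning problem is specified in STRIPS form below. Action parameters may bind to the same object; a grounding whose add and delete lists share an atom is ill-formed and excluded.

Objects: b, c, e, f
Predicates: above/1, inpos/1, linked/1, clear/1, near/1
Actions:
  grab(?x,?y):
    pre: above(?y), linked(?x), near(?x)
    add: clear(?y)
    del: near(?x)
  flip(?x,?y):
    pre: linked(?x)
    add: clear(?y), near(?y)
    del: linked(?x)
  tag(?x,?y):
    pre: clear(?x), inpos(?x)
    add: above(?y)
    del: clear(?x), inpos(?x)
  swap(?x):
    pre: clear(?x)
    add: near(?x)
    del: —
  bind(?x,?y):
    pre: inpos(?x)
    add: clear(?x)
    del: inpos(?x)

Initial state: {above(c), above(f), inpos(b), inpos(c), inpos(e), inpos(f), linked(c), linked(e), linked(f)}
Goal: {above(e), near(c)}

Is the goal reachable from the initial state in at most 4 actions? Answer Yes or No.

1. flip(c,c)  →  {above(c), above(f), clear(c), inpos(b), inpos(c), inpos(e), inpos(f), linked(e), linked(f), near(c)}
2. tag(c,e)  →  {above(c), above(e), above(f), inpos(b), inpos(e), inpos(f), linked(e), linked(f), near(c)}
optimal plan length = 2; 2 ≤ 4

Yes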